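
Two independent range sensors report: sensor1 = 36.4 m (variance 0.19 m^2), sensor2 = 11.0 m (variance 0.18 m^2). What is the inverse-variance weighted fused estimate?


w1 = (1/var1) / (1/var1 + 1/var2)
   = 5.2632 / (5.2632 + 5.5556) = 0.4865
w2 = 1 - w1 = 0.5135
fused = w1*s1 + w2*s2 = 17.7081 + 5.6486
= 23.3568 m


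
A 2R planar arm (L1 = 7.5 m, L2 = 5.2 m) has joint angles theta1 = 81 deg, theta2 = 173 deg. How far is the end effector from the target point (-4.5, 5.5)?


End effector via forward kinematics:
x = L1*cos(t1) + L2*cos(t1+t2) = -0.2601
y = L1*sin(t1) + L2*sin(t1+t2) = 2.4091
Distance to target:
d = sqrt((-4.5 - -0.2601)^2 + (5.5 - 2.4091)^2)
= sqrt(17.9771 + 9.5537)
= 5.247 m


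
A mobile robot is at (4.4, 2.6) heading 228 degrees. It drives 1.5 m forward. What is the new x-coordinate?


x_new = x0 + d*cos(theta)
= 4.4 + 1.5*cos(228)
= 4.4 + -1.0037
= 3.3963


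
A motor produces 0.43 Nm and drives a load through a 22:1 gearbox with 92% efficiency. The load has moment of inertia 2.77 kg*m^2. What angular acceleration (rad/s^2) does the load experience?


tau_out = tau_motor * N * eta
= 0.43 * 22 * 0.92 = 8.7032 Nm
alpha = tau_out / I = 8.7032 / 2.77
= 3.1419 rad/s^2


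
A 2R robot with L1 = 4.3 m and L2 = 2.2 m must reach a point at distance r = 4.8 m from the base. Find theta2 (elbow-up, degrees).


cos(theta2) = (r^2 - L1^2 - L2^2) / (2*L1*L2)
cos(theta2) = (23.04 - 18.49 - 4.84) / 18.92
cos(theta2) = -0.015328
theta2 = 90.8782 degrees


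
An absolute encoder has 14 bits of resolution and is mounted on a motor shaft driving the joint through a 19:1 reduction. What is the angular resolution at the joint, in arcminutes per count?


counts = 2^14 = 16384
effective counts at joint = 16384 * 19 = 311296
resolution = 360*60 / 311296
= 0.0694 arcmin/count


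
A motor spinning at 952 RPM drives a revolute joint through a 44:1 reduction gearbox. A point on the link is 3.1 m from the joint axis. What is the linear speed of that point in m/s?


omega_motor = 952 * 2*pi/60 = 99.6932 rad/s
omega_joint = omega_motor / 44 = 2.2658 rad/s
v = omega_joint * r = 2.2658 * 3.1
= 7.0238 m/s


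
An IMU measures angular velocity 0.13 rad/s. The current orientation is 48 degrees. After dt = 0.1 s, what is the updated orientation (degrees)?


delta_theta = w * dt = 0.13 * 0.1 = 0.013 rad
= 0.7448 deg
theta_new = 48 + 0.7448 = 48.7448 deg


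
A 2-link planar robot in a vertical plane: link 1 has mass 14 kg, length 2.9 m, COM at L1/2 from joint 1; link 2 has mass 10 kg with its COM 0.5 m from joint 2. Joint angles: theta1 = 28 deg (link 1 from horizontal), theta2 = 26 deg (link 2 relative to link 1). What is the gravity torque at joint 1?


Horizontal distance from joint 1 to link-1 COM:
  x_c1 = (L1/2)*cos(t1) = 1.45 * 0.8829 = 1.2803 m
Horizontal distance from joint 1 to link-2 COM:
  x_c2 = L1*cos(t1) + Lc2*cos(t1+t2)
       = 2.9*0.8829 + 0.5*0.5878 = 2.8544 m
tau1 = m1*g*x_c1 + m2*g*x_c2
     = 14*9.81*1.2803 + 10*9.81*2.8544
     = 175.8328 + 280.0206
     = 455.8535 Nm


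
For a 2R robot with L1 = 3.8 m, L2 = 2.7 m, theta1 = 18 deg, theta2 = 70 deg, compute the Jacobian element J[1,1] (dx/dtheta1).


J[1,1] = -L1*sin(t1) - L2*sin(t1+t2)
= -3.8*sin(18) - 2.7*sin(88)
= -3.8726


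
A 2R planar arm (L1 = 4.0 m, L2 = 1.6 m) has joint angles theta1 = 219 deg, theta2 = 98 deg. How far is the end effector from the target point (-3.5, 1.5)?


End effector via forward kinematics:
x = L1*cos(t1) + L2*cos(t1+t2) = -1.9384
y = L1*sin(t1) + L2*sin(t1+t2) = -3.6085
Distance to target:
d = sqrt((-3.5 - -1.9384)^2 + (1.5 - -3.6085)^2)
= sqrt(2.4385 + 26.0966)
= 5.3418 m


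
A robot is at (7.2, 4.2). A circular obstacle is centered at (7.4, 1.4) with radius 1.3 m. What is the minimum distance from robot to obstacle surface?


center_dist = sqrt((7.2-7.4)^2 + (4.2-1.4)^2)
= sqrt(0.04 + 7.84)
= 2.8071
min_dist = center_dist - radius = 2.8071 - 1.3 = 1.5071 m


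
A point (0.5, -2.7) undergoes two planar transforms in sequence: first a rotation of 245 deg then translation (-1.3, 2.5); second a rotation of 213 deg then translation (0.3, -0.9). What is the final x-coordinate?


After transform 1:
x1 = cos(245)*0.5 - sin(245)*-2.7 + -1.3 = -3.9583
y1 = sin(245)*0.5 + cos(245)*-2.7 + 2.5 = 3.1879
After transform 2:
x2 = cos(213)*-3.9583 - sin(213)*3.1879 + 0.3
= 5.356


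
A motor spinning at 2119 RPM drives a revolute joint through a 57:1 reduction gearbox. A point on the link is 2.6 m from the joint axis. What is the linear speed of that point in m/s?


omega_motor = 2119 * 2*pi/60 = 221.9012 rad/s
omega_joint = omega_motor / 57 = 3.893 rad/s
v = omega_joint * r = 3.893 * 2.6
= 10.1218 m/s


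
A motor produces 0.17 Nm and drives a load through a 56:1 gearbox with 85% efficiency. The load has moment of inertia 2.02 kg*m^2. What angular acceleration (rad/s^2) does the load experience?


tau_out = tau_motor * N * eta
= 0.17 * 56 * 0.85 = 8.092 Nm
alpha = tau_out / I = 8.092 / 2.02
= 4.0059 rad/s^2


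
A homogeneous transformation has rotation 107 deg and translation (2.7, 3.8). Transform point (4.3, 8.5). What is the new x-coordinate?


x' = cos(theta)*px - sin(theta)*py + tx
= -0.2924*4.3 - 0.9563*8.5 + 2.7
= -6.6858


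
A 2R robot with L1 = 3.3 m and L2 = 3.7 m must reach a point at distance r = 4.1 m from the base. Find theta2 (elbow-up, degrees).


cos(theta2) = (r^2 - L1^2 - L2^2) / (2*L1*L2)
cos(theta2) = (16.81 - 10.89 - 13.69) / 24.42
cos(theta2) = -0.318182
theta2 = 108.553 degrees


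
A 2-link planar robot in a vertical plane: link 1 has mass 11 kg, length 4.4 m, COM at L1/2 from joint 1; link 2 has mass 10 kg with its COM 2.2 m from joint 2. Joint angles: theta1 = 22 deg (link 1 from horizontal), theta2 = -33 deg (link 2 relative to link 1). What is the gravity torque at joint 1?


Horizontal distance from joint 1 to link-1 COM:
  x_c1 = (L1/2)*cos(t1) = 2.2 * 0.9272 = 2.0398 m
Horizontal distance from joint 1 to link-2 COM:
  x_c2 = L1*cos(t1) + Lc2*cos(t1+t2)
       = 4.4*0.9272 + 2.2*0.9816 = 6.2392 m
tau1 = m1*g*x_c1 + m2*g*x_c2
     = 11*9.81*2.0398 + 10*9.81*6.2392
     = 220.1153 + 612.0644
     = 832.1797 Nm


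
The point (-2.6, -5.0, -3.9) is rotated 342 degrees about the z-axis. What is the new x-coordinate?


Rotation about z-axis: x' = x*cos(theta) - y*sin(theta)
= -2.6 * 0.9511 - -5.0 * -0.309
= -4.0178


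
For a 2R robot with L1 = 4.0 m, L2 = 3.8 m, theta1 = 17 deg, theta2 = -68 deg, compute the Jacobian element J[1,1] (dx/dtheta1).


J[1,1] = -L1*sin(t1) - L2*sin(t1+t2)
= -4.0*sin(17) - 3.8*sin(-51)
= 1.7837


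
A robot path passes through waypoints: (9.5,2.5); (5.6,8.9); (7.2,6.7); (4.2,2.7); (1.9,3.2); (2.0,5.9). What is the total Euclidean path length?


Segment lengths:
  seg1 = sqrt((-3.9)^2 + (6.4)^2) = 7.4947
  seg2 = sqrt((1.6)^2 + (-2.2)^2) = 2.7203
  seg3 = sqrt((-3.0)^2 + (-4.0)^2) = 5.0
  seg4 = sqrt((-2.3)^2 + (0.5)^2) = 2.3537
  seg5 = sqrt((0.1)^2 + (2.7)^2) = 2.7019
Total = 20.2705


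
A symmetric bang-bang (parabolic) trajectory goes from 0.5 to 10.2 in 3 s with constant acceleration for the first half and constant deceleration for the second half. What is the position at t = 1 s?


Symmetric rest-to-rest: each phase covers (pf-p0)/2 in time T/2. 0.5*a*(T/2)^2 = (pf-p0)/2 => a = 4*(pf-p0)/T^2
a = 4*(10.2-0.5)/3^2 = 4.3111
t = 1 is in the acceleration phase (t <= T/2).
p = p0 + 0.5*a*t^2 = 0.5 + 0.5*4.3111*1^2
= 2.6556


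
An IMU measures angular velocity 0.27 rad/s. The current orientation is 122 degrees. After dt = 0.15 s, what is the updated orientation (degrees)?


delta_theta = w * dt = 0.27 * 0.15 = 0.0405 rad
= 2.3205 deg
theta_new = 122 + 2.3205 = 124.3205 deg


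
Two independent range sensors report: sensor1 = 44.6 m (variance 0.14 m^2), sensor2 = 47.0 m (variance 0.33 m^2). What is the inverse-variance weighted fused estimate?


w1 = (1/var1) / (1/var1 + 1/var2)
   = 7.1429 / (7.1429 + 3.0303) = 0.7021
w2 = 1 - w1 = 0.2979
fused = w1*s1 + w2*s2 = 31.3149 + 14.0
= 45.3149 m


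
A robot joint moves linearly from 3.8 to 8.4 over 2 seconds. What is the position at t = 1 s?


s = t/T = 1/2 = 0.5
p(t) = p0 + (pf-p0)*s
= 3.8 + (8.4 - 3.8) * 0.5
= 6.1


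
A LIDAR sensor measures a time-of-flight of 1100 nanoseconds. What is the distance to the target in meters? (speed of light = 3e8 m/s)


tof = 1100 ns = 1.1e-06 s
dist = c * tof / 2
= 3e8 * 1.1e-06 / 2
= 165.0 m


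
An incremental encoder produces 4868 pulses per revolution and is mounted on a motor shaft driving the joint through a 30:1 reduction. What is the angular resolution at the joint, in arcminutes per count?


counts per rev = 4868
effective counts at joint = 4868 * 30 = 146040
resolution = 360*60 / 146040
= 0.1479 arcmin/count


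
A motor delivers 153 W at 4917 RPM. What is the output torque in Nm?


omega = 4917 * 2*pi/60 = 514.907 rad/s
tau = P / omega = 153 / 514.907
= 0.2971 Nm


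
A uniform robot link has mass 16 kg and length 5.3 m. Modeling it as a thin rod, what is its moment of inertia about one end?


I = (1/3) * m * L^2
= (1/3) * 16 * 5.3^2
= 0.333333 * 16 * 28.09
= 149.8133 kg*m^2


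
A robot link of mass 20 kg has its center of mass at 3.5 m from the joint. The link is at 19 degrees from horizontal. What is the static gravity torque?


tau = m*g*L*cos(angle)
= 20 * 9.81 * 3.5 * cos(19 deg)
= 20 * 9.81 * 3.5 * 0.9455
= 649.2876 Nm


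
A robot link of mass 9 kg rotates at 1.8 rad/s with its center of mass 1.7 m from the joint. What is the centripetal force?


F = m * omega^2 * r
= 9 * 1.8^2 * 1.7
= 9 * 3.24 * 1.7
= 49.572 N


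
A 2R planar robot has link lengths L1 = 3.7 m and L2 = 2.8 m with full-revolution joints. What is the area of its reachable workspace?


r_max = L1 + L2 = 6.5 m
r_min = |L1 - L2| = 0.9 m
Area = pi*(r_max^2 - r_min^2)
= pi*(42.25 - 0.81)
= pi * 41.44
= 130.1876 m^2


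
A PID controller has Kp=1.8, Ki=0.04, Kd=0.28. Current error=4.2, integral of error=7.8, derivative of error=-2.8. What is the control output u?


u = Kp*e + Ki*int(e) + Kd*de/dt
= 1.8*4.2 + 0.04*7.8 + 0.28*(-2.8)
= 7.56 + 0.312 + -0.784
= 7.088


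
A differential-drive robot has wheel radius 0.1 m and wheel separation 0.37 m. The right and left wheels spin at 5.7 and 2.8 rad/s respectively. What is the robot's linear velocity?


vR = r*wR = 0.1*5.7 = 0.57 m/s
vL = r*wL = 0.1*2.8 = 0.28 m/s
v = (vR+vL)/2 = 0.425 m/s
omega = (vR-vL)/L = 0.7838 rad/s
linear velocity = 0.425 m/s


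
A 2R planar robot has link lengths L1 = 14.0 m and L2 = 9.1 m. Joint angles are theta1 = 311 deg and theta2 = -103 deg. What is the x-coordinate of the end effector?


Convert angles to radians: theta1 = 5.428, theta2 = -1.7977
x = L1*cos(theta1) + L2*cos(theta1+theta2)
x = 9.1848 + -8.0348
x = 1.15


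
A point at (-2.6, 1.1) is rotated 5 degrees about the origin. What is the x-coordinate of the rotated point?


x' = x*cos(theta) - y*sin(theta)
cos(5 deg) = 0.9962, sin(5 deg) = 0.0872
x' = -2.6 * 0.9962 - 1.1 * 0.0872
= -2.5901 - 0.0959
= -2.686


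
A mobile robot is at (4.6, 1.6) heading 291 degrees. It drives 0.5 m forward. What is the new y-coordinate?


y_new = y0 + d*sin(theta)
= 1.6 + 0.5*sin(291)
= 1.6 + -0.4668
= 1.1332


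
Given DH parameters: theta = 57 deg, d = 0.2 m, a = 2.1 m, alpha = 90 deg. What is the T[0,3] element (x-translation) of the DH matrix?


T[0,3] = a * cos(theta)
= 2.1 * cos(57 deg)
= 2.1 * 0.5446
= 1.1437


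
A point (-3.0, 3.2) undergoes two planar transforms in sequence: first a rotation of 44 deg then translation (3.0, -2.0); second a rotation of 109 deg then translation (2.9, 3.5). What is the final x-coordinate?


After transform 1:
x1 = cos(44)*-3.0 - sin(44)*3.2 + 3.0 = -1.3809
y1 = sin(44)*-3.0 + cos(44)*3.2 + -2.0 = -1.7821
After transform 2:
x2 = cos(109)*-1.3809 - sin(109)*-1.7821 + 2.9
= 5.0346


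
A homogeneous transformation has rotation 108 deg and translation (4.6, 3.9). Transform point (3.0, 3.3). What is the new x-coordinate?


x' = cos(theta)*px - sin(theta)*py + tx
= -0.309*3.0 - 0.9511*3.3 + 4.6
= 0.5345


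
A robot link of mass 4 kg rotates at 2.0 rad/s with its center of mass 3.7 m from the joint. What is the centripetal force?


F = m * omega^2 * r
= 4 * 2.0^2 * 3.7
= 4 * 4.0 * 3.7
= 59.2 N


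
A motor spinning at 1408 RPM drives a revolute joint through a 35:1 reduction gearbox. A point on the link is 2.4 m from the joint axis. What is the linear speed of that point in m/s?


omega_motor = 1408 * 2*pi/60 = 147.4454 rad/s
omega_joint = omega_motor / 35 = 4.2127 rad/s
v = omega_joint * r = 4.2127 * 2.4
= 10.1105 m/s


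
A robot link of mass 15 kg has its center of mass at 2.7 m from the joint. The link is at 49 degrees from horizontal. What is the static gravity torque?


tau = m*g*L*cos(angle)
= 15 * 9.81 * 2.7 * cos(49 deg)
= 15 * 9.81 * 2.7 * 0.6561
= 260.6555 Nm


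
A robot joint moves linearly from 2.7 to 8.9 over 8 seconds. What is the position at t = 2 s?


s = t/T = 2/8 = 0.25
p(t) = p0 + (pf-p0)*s
= 2.7 + (8.9 - 2.7) * 0.25
= 4.25


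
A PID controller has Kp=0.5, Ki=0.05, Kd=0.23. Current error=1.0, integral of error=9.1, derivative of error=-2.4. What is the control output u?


u = Kp*e + Ki*int(e) + Kd*de/dt
= 0.5*1.0 + 0.05*9.1 + 0.23*(-2.4)
= 0.5 + 0.455 + -0.552
= 0.403


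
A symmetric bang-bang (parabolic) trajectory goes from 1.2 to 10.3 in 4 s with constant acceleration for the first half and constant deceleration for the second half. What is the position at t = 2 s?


Symmetric rest-to-rest: each phase covers (pf-p0)/2 in time T/2. 0.5*a*(T/2)^2 = (pf-p0)/2 => a = 4*(pf-p0)/T^2
a = 4*(10.3-1.2)/4^2 = 2.275
t = 2 is in the acceleration phase (t <= T/2).
p = p0 + 0.5*a*t^2 = 1.2 + 0.5*2.275*2^2
= 5.75


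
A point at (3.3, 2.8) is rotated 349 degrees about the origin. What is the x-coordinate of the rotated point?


x' = x*cos(theta) - y*sin(theta)
cos(349 deg) = 0.9816, sin(349 deg) = -0.1908
x' = 3.3 * 0.9816 - 2.8 * -0.1908
= 3.2394 - -0.5343
= 3.7736


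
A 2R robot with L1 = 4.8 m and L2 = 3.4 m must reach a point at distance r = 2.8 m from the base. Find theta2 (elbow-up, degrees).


cos(theta2) = (r^2 - L1^2 - L2^2) / (2*L1*L2)
cos(theta2) = (7.84 - 23.04 - 11.56) / 32.64
cos(theta2) = -0.819853
theta2 = 145.0701 degrees


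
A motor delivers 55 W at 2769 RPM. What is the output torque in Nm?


omega = 2769 * 2*pi/60 = 289.969 rad/s
tau = P / omega = 55 / 289.969
= 0.1897 Nm


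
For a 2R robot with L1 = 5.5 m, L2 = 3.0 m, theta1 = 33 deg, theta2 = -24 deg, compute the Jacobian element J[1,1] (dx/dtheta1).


J[1,1] = -L1*sin(t1) - L2*sin(t1+t2)
= -5.5*sin(33) - 3.0*sin(9)
= -3.4648


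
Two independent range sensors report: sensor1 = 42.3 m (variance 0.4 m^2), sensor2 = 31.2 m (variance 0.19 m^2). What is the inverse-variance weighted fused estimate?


w1 = (1/var1) / (1/var1 + 1/var2)
   = 2.5 / (2.5 + 5.2632) = 0.322
w2 = 1 - w1 = 0.678
fused = w1*s1 + w2*s2 = 13.622 + 21.1525
= 34.7746 m


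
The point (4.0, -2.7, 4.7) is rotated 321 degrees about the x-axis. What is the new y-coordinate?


Rotation about x-axis: y' = y*cos(theta) - z*sin(theta)
= -2.7 * 0.7771 - 4.7 * -0.6293
= 0.8595


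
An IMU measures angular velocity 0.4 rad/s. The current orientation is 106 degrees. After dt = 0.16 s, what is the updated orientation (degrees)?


delta_theta = w * dt = 0.4 * 0.16 = 0.064 rad
= 3.6669 deg
theta_new = 106 + 3.6669 = 109.6669 deg


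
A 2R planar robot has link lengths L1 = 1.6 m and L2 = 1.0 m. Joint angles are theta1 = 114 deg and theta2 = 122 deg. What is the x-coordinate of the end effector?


Convert angles to radians: theta1 = 1.9897, theta2 = 2.1293
x = L1*cos(theta1) + L2*cos(theta1+theta2)
x = -0.6508 + -0.5592
x = -1.21


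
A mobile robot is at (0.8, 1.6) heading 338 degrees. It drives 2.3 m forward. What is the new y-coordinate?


y_new = y0 + d*sin(theta)
= 1.6 + 2.3*sin(338)
= 1.6 + -0.8616
= 0.7384


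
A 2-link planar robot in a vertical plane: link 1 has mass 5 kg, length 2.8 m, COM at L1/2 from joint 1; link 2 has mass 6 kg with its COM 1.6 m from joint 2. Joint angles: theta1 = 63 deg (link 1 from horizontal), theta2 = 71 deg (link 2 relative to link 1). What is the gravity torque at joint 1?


Horizontal distance from joint 1 to link-1 COM:
  x_c1 = (L1/2)*cos(t1) = 1.4 * 0.454 = 0.6356 m
Horizontal distance from joint 1 to link-2 COM:
  x_c2 = L1*cos(t1) + Lc2*cos(t1+t2)
       = 2.8*0.454 + 1.6*-0.6947 = 0.1597 m
tau1 = m1*g*x_c1 + m2*g*x_c2
     = 5*9.81*0.6356 + 6*9.81*0.1597
     = 31.1755 + 9.4011
     = 40.5766 Nm


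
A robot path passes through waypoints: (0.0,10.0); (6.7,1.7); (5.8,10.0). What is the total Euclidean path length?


Segment lengths:
  seg1 = sqrt((6.7)^2 + (-8.3)^2) = 10.6668
  seg2 = sqrt((-0.9)^2 + (8.3)^2) = 8.3487
Total = 19.0154


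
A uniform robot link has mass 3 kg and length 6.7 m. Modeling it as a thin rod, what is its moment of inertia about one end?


I = (1/3) * m * L^2
= (1/3) * 3 * 6.7^2
= 0.333333 * 3 * 44.89
= 44.89 kg*m^2


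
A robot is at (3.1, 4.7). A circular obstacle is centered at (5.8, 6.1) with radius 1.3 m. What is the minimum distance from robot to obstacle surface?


center_dist = sqrt((3.1-5.8)^2 + (4.7-6.1)^2)
= sqrt(7.29 + 1.96)
= 3.0414
min_dist = center_dist - radius = 3.0414 - 1.3 = 1.7414 m


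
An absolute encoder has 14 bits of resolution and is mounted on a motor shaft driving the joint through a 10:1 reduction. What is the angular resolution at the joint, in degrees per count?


counts = 2^14 = 16384
effective counts at joint = 16384 * 10 = 163840
resolution = 360 / 163840
= 0.0022 deg/count


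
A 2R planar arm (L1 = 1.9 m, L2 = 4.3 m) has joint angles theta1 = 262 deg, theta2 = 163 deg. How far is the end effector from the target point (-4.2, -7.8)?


End effector via forward kinematics:
x = L1*cos(t1) + L2*cos(t1+t2) = 1.5528
y = L1*sin(t1) + L2*sin(t1+t2) = 2.0156
Distance to target:
d = sqrt((-4.2 - 1.5528)^2 + (-7.8 - 2.0156)^2)
= sqrt(33.095 + 96.3463)
= 11.3772 m


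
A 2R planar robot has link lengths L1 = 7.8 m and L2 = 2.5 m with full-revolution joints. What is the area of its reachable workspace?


r_max = L1 + L2 = 10.3 m
r_min = |L1 - L2| = 5.3 m
Area = pi*(r_max^2 - r_min^2)
= pi*(106.09 - 28.09)
= pi * 78.0
= 245.0442 m^2


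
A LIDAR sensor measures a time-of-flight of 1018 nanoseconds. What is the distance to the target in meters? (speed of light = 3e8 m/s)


tof = 1018 ns = 1.018e-06 s
dist = c * tof / 2
= 3e8 * 1.018e-06 / 2
= 152.7 m


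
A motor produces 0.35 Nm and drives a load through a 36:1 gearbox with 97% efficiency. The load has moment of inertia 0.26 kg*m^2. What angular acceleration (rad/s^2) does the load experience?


tau_out = tau_motor * N * eta
= 0.35 * 36 * 0.97 = 12.222 Nm
alpha = tau_out / I = 12.222 / 0.26
= 47.0077 rad/s^2


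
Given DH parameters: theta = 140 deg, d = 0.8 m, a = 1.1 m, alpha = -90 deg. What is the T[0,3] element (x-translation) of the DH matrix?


T[0,3] = a * cos(theta)
= 1.1 * cos(140 deg)
= 1.1 * -0.766
= -0.8426


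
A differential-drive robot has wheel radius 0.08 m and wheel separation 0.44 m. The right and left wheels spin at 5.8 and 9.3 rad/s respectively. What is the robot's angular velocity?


vR = r*wR = 0.08*5.8 = 0.464 m/s
vL = r*wL = 0.08*9.3 = 0.744 m/s
v = (vR+vL)/2 = 0.604 m/s
omega = (vR-vL)/L = -0.6364 rad/s
angular velocity = -0.6364 rad/s


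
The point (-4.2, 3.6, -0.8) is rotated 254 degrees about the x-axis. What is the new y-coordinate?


Rotation about x-axis: y' = y*cos(theta) - z*sin(theta)
= 3.6 * -0.2756 - -0.8 * -0.9613
= -1.7613


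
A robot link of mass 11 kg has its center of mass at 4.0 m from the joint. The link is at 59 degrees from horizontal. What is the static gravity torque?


tau = m*g*L*cos(angle)
= 11 * 9.81 * 4.0 * cos(59 deg)
= 11 * 9.81 * 4.0 * 0.515
= 222.311 Nm


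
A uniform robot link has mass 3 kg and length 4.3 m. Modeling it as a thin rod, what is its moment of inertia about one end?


I = (1/3) * m * L^2
= (1/3) * 3 * 4.3^2
= 0.333333 * 3 * 18.49
= 18.49 kg*m^2


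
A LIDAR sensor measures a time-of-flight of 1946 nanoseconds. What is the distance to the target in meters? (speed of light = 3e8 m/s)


tof = 1946 ns = 1.946e-06 s
dist = c * tof / 2
= 3e8 * 1.946e-06 / 2
= 291.9 m


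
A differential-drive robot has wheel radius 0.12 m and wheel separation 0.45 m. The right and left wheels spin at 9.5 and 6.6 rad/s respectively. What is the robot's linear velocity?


vR = r*wR = 0.12*9.5 = 1.14 m/s
vL = r*wL = 0.12*6.6 = 0.792 m/s
v = (vR+vL)/2 = 0.966 m/s
omega = (vR-vL)/L = 0.7733 rad/s
linear velocity = 0.966 m/s


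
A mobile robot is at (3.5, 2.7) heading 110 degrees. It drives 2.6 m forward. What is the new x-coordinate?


x_new = x0 + d*cos(theta)
= 3.5 + 2.6*cos(110)
= 3.5 + -0.8893
= 2.6107


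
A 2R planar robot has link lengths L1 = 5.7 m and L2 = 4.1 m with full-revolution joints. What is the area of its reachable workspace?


r_max = L1 + L2 = 9.8 m
r_min = |L1 - L2| = 1.6 m
Area = pi*(r_max^2 - r_min^2)
= pi*(96.04 - 2.56)
= pi * 93.48
= 293.6761 m^2


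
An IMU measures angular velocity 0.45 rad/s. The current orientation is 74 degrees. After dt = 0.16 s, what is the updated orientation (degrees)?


delta_theta = w * dt = 0.45 * 0.16 = 0.072 rad
= 4.1253 deg
theta_new = 74 + 4.1253 = 78.1253 deg


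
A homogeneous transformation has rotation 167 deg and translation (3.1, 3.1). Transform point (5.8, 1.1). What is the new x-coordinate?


x' = cos(theta)*px - sin(theta)*py + tx
= -0.9744*5.8 - 0.225*1.1 + 3.1
= -2.7988


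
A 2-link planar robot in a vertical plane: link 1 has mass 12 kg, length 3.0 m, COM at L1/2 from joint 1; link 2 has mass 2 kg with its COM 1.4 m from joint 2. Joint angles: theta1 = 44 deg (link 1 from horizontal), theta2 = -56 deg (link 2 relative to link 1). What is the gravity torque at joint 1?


Horizontal distance from joint 1 to link-1 COM:
  x_c1 = (L1/2)*cos(t1) = 1.5 * 0.7193 = 1.079 m
Horizontal distance from joint 1 to link-2 COM:
  x_c2 = L1*cos(t1) + Lc2*cos(t1+t2)
       = 3.0*0.7193 + 1.4*0.9781 = 3.5274 m
tau1 = m1*g*x_c1 + m2*g*x_c2
     = 12*9.81*1.079 + 2*9.81*3.5274
     = 127.021 + 69.2081
     = 196.2291 Nm


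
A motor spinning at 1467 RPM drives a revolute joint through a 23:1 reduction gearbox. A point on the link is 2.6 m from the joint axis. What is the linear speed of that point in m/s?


omega_motor = 1467 * 2*pi/60 = 153.6239 rad/s
omega_joint = omega_motor / 23 = 6.6793 rad/s
v = omega_joint * r = 6.6793 * 2.6
= 17.3662 m/s


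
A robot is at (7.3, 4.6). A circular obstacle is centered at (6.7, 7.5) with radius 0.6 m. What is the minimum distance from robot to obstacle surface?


center_dist = sqrt((7.3-6.7)^2 + (4.6-7.5)^2)
= sqrt(0.36 + 8.41)
= 2.9614
min_dist = center_dist - radius = 2.9614 - 0.6 = 2.3614 m


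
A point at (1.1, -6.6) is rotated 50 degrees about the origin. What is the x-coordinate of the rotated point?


x' = x*cos(theta) - y*sin(theta)
cos(50 deg) = 0.6428, sin(50 deg) = 0.766
x' = 1.1 * 0.6428 - -6.6 * 0.766
= 0.7071 - -5.0559
= 5.763


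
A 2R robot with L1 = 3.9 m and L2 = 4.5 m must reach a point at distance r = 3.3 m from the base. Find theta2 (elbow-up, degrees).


cos(theta2) = (r^2 - L1^2 - L2^2) / (2*L1*L2)
cos(theta2) = (10.89 - 15.21 - 20.25) / 35.1
cos(theta2) = -0.7
theta2 = 134.427 degrees


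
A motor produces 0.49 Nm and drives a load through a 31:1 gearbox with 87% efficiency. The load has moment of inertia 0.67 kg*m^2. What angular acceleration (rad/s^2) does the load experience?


tau_out = tau_motor * N * eta
= 0.49 * 31 * 0.87 = 13.2153 Nm
alpha = tau_out / I = 13.2153 / 0.67
= 19.7243 rad/s^2


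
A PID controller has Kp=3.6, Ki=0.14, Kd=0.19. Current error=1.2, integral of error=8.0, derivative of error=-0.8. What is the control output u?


u = Kp*e + Ki*int(e) + Kd*de/dt
= 3.6*1.2 + 0.14*8.0 + 0.19*(-0.8)
= 4.32 + 1.12 + -0.152
= 5.288


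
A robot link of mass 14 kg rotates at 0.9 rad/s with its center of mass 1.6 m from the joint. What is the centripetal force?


F = m * omega^2 * r
= 14 * 0.9^2 * 1.6
= 14 * 0.81 * 1.6
= 18.144 N


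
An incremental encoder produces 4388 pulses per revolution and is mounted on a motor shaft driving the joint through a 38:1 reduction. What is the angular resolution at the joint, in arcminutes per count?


counts per rev = 4388
effective counts at joint = 4388 * 38 = 166744
resolution = 360*60 / 166744
= 0.1295 arcmin/count


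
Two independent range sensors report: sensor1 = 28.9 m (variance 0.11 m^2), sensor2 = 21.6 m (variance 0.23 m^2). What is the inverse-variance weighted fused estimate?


w1 = (1/var1) / (1/var1 + 1/var2)
   = 9.0909 / (9.0909 + 4.3478) = 0.6765
w2 = 1 - w1 = 0.3235
fused = w1*s1 + w2*s2 = 19.55 + 6.9882
= 26.5382 m


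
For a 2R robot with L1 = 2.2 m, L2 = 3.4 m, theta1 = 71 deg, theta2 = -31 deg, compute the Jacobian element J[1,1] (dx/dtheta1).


J[1,1] = -L1*sin(t1) - L2*sin(t1+t2)
= -2.2*sin(71) - 3.4*sin(40)
= -4.2656


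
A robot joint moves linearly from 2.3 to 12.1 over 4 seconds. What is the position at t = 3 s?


s = t/T = 3/4 = 0.75
p(t) = p0 + (pf-p0)*s
= 2.3 + (12.1 - 2.3) * 0.75
= 9.65


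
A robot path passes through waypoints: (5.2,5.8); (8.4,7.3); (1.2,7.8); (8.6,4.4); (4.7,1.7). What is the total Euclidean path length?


Segment lengths:
  seg1 = sqrt((3.2)^2 + (1.5)^2) = 3.5341
  seg2 = sqrt((-7.2)^2 + (0.5)^2) = 7.2173
  seg3 = sqrt((7.4)^2 + (-3.4)^2) = 8.1437
  seg4 = sqrt((-3.9)^2 + (-2.7)^2) = 4.7434
Total = 23.6386


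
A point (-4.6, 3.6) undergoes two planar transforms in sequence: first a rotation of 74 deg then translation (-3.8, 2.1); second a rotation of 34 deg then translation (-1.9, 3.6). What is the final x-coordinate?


After transform 1:
x1 = cos(74)*-4.6 - sin(74)*3.6 + -3.8 = -8.5285
y1 = sin(74)*-4.6 + cos(74)*3.6 + 2.1 = -1.3295
After transform 2:
x2 = cos(34)*-8.5285 - sin(34)*-1.3295 + -1.9
= -8.227


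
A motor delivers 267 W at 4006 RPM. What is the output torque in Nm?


omega = 4006 * 2*pi/60 = 419.5073 rad/s
tau = P / omega = 267 / 419.5073
= 0.6365 Nm


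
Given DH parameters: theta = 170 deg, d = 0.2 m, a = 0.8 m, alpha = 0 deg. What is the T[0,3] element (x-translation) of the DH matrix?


T[0,3] = a * cos(theta)
= 0.8 * cos(170 deg)
= 0.8 * -0.9848
= -0.7878


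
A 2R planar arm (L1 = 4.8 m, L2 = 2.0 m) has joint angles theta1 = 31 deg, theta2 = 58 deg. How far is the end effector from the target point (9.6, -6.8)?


End effector via forward kinematics:
x = L1*cos(t1) + L2*cos(t1+t2) = 4.1493
y = L1*sin(t1) + L2*sin(t1+t2) = 4.4719
Distance to target:
d = sqrt((9.6 - 4.1493)^2 + (-6.8 - 4.4719)^2)
= sqrt(29.71 + 127.0552)
= 12.5206 m


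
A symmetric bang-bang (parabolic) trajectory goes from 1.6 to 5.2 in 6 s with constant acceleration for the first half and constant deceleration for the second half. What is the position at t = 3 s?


Symmetric rest-to-rest: each phase covers (pf-p0)/2 in time T/2. 0.5*a*(T/2)^2 = (pf-p0)/2 => a = 4*(pf-p0)/T^2
a = 4*(5.2-1.6)/6^2 = 0.4
t = 3 is in the acceleration phase (t <= T/2).
p = p0 + 0.5*a*t^2 = 1.6 + 0.5*0.4*3^2
= 3.4


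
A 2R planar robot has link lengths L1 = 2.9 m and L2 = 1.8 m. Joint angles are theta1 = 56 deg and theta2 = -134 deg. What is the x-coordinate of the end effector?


Convert angles to radians: theta1 = 0.9774, theta2 = -2.3387
x = L1*cos(theta1) + L2*cos(theta1+theta2)
x = 1.6217 + 0.3742
x = 1.9959


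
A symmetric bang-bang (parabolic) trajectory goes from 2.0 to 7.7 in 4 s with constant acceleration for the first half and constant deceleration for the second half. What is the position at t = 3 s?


Symmetric rest-to-rest: each phase covers (pf-p0)/2 in time T/2. 0.5*a*(T/2)^2 = (pf-p0)/2 => a = 4*(pf-p0)/T^2
a = 4*(7.7-2.0)/4^2 = 1.425
t = 3 is in the deceleration phase (t > T/2).
p = pf - 0.5*a*(T-t)^2 = 7.7 - 0.5*1.425*1^2
= 6.9875


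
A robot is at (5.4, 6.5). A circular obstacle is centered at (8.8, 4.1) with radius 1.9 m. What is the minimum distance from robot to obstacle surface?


center_dist = sqrt((5.4-8.8)^2 + (6.5-4.1)^2)
= sqrt(11.56 + 5.76)
= 4.1617
min_dist = center_dist - radius = 4.1617 - 1.9 = 2.2617 m


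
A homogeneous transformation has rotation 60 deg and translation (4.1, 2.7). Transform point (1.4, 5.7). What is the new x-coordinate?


x' = cos(theta)*px - sin(theta)*py + tx
= 0.5*1.4 - 0.866*5.7 + 4.1
= -0.1363


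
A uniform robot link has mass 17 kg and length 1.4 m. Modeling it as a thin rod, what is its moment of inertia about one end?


I = (1/3) * m * L^2
= (1/3) * 17 * 1.4^2
= 0.333333 * 17 * 1.96
= 11.1067 kg*m^2


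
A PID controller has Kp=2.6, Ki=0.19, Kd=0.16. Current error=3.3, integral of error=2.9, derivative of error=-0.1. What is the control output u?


u = Kp*e + Ki*int(e) + Kd*de/dt
= 2.6*3.3 + 0.19*2.9 + 0.16*(-0.1)
= 8.58 + 0.551 + -0.016
= 9.115


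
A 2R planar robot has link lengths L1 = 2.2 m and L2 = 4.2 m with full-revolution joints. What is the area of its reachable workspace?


r_max = L1 + L2 = 6.4 m
r_min = |L1 - L2| = 2.0 m
Area = pi*(r_max^2 - r_min^2)
= pi*(40.96 - 4.0)
= pi * 36.96
= 116.1133 m^2


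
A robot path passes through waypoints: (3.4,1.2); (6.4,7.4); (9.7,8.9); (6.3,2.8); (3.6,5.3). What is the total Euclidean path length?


Segment lengths:
  seg1 = sqrt((3.0)^2 + (6.2)^2) = 6.8877
  seg2 = sqrt((3.3)^2 + (1.5)^2) = 3.6249
  seg3 = sqrt((-3.4)^2 + (-6.1)^2) = 6.9836
  seg4 = sqrt((-2.7)^2 + (2.5)^2) = 3.6797
Total = 21.1758


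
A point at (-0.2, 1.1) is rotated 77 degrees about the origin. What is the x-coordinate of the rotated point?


x' = x*cos(theta) - y*sin(theta)
cos(77 deg) = 0.225, sin(77 deg) = 0.9744
x' = -0.2 * 0.225 - 1.1 * 0.9744
= -0.045 - 1.0718
= -1.1168


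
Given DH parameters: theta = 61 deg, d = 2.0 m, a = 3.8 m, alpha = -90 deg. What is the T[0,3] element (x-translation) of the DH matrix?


T[0,3] = a * cos(theta)
= 3.8 * cos(61 deg)
= 3.8 * 0.4848
= 1.8423


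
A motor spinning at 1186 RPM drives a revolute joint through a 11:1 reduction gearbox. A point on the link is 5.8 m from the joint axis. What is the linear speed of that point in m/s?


omega_motor = 1186 * 2*pi/60 = 124.1976 rad/s
omega_joint = omega_motor / 11 = 11.2907 rad/s
v = omega_joint * r = 11.2907 * 5.8
= 65.486 m/s


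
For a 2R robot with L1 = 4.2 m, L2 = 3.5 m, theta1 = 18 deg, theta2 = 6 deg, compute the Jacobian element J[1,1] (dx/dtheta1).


J[1,1] = -L1*sin(t1) - L2*sin(t1+t2)
= -4.2*sin(18) - 3.5*sin(24)
= -2.7214


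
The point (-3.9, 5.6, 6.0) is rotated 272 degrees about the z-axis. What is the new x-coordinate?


Rotation about z-axis: x' = x*cos(theta) - y*sin(theta)
= -3.9 * 0.0349 - 5.6 * -0.9994
= 5.4605


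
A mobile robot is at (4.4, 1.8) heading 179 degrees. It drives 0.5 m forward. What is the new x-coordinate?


x_new = x0 + d*cos(theta)
= 4.4 + 0.5*cos(179)
= 4.4 + -0.4999
= 3.9001


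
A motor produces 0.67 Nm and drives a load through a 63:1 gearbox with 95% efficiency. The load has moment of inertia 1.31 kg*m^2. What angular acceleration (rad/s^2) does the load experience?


tau_out = tau_motor * N * eta
= 0.67 * 63 * 0.95 = 40.0995 Nm
alpha = tau_out / I = 40.0995 / 1.31
= 30.6103 rad/s^2


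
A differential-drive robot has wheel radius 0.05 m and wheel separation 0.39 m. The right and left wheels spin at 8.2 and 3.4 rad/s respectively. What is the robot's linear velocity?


vR = r*wR = 0.05*8.2 = 0.41 m/s
vL = r*wL = 0.05*3.4 = 0.17 m/s
v = (vR+vL)/2 = 0.29 m/s
omega = (vR-vL)/L = 0.6154 rad/s
linear velocity = 0.29 m/s


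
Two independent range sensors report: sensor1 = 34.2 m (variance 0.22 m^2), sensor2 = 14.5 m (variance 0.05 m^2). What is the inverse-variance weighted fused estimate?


w1 = (1/var1) / (1/var1 + 1/var2)
   = 4.5455 / (4.5455 + 20.0) = 0.1852
w2 = 1 - w1 = 0.8148
fused = w1*s1 + w2*s2 = 6.3333 + 11.8148
= 18.1481 m


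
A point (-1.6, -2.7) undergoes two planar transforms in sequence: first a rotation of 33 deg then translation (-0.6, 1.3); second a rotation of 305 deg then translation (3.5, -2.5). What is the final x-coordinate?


After transform 1:
x1 = cos(33)*-1.6 - sin(33)*-2.7 + -0.6 = -0.4713
y1 = sin(33)*-1.6 + cos(33)*-2.7 + 1.3 = -1.8358
After transform 2:
x2 = cos(305)*-0.4713 - sin(305)*-1.8358 + 3.5
= 1.7258


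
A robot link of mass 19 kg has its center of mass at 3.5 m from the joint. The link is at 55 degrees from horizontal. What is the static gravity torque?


tau = m*g*L*cos(angle)
= 19 * 9.81 * 3.5 * cos(55 deg)
= 19 * 9.81 * 3.5 * 0.5736
= 374.1812 Nm


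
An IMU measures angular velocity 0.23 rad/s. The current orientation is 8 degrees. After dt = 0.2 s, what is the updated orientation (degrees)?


delta_theta = w * dt = 0.23 * 0.2 = 0.046 rad
= 2.6356 deg
theta_new = 8 + 2.6356 = 10.6356 deg


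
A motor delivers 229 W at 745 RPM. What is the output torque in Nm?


omega = 745 * 2*pi/60 = 78.0162 rad/s
tau = P / omega = 229 / 78.0162
= 2.9353 Nm


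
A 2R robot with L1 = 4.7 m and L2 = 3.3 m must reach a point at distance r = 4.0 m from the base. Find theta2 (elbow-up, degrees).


cos(theta2) = (r^2 - L1^2 - L2^2) / (2*L1*L2)
cos(theta2) = (16.0 - 22.09 - 10.89) / 31.02
cos(theta2) = -0.547389
theta2 = 123.1881 degrees


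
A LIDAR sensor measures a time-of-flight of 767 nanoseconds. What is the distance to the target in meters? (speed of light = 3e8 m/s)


tof = 767 ns = 7.67e-07 s
dist = c * tof / 2
= 3e8 * 7.67e-07 / 2
= 115.05 m


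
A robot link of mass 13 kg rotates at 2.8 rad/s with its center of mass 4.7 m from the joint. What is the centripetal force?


F = m * omega^2 * r
= 13 * 2.8^2 * 4.7
= 13 * 7.84 * 4.7
= 479.024 N


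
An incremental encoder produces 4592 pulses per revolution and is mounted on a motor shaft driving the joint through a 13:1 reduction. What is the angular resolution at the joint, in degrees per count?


counts per rev = 4592
effective counts at joint = 4592 * 13 = 59696
resolution = 360 / 59696
= 0.006 deg/count


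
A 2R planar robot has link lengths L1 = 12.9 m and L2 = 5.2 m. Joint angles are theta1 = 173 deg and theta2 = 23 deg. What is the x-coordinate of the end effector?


Convert angles to radians: theta1 = 3.0194, theta2 = 0.4014
x = L1*cos(theta1) + L2*cos(theta1+theta2)
x = -12.8038 + -4.9986
x = -17.8024


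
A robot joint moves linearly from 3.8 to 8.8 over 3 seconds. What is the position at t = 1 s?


s = t/T = 1/3 = 0.3333
p(t) = p0 + (pf-p0)*s
= 3.8 + (8.8 - 3.8) * 0.3333
= 5.4667


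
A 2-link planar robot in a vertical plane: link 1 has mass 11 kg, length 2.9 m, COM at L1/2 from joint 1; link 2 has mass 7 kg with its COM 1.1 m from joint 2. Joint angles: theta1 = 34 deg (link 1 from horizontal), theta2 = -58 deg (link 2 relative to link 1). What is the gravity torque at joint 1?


Horizontal distance from joint 1 to link-1 COM:
  x_c1 = (L1/2)*cos(t1) = 1.45 * 0.829 = 1.2021 m
Horizontal distance from joint 1 to link-2 COM:
  x_c2 = L1*cos(t1) + Lc2*cos(t1+t2)
       = 2.9*0.829 + 1.1*0.9135 = 3.4091 m
tau1 = m1*g*x_c1 + m2*g*x_c2
     = 11*9.81*1.2021 + 7*9.81*3.4091
     = 129.7191 + 234.1035
     = 363.8226 Nm


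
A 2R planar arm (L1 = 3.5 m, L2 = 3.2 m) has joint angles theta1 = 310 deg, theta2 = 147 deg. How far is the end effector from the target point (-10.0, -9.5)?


End effector via forward kinematics:
x = L1*cos(t1) + L2*cos(t1+t2) = 1.8598
y = L1*sin(t1) + L2*sin(t1+t2) = 0.495
Distance to target:
d = sqrt((-10.0 - 1.8598)^2 + (-9.5 - 0.495)^2)
= sqrt(140.6543 + 99.8999)
= 15.5098 m


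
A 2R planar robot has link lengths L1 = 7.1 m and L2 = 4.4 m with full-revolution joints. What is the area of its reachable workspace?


r_max = L1 + L2 = 11.5 m
r_min = |L1 - L2| = 2.7 m
Area = pi*(r_max^2 - r_min^2)
= pi*(132.25 - 7.29)
= pi * 124.96
= 392.5734 m^2


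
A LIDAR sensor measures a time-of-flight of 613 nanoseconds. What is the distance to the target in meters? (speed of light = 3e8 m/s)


tof = 613 ns = 6.13e-07 s
dist = c * tof / 2
= 3e8 * 6.13e-07 / 2
= 91.95 m


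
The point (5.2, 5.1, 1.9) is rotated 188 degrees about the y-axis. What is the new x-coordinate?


Rotation about y-axis: x' = x*cos(theta) + z*sin(theta)
= 5.2 * -0.9903 + 1.9 * -0.1392
= -5.4138


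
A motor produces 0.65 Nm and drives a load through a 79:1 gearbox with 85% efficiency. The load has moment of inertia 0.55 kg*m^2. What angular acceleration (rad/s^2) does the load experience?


tau_out = tau_motor * N * eta
= 0.65 * 79 * 0.85 = 43.6475 Nm
alpha = tau_out / I = 43.6475 / 0.55
= 79.3591 rad/s^2


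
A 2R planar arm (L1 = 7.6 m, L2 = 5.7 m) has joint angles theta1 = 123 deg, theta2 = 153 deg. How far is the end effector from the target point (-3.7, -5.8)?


End effector via forward kinematics:
x = L1*cos(t1) + L2*cos(t1+t2) = -3.5434
y = L1*sin(t1) + L2*sin(t1+t2) = 0.7051
Distance to target:
d = sqrt((-3.7 - -3.5434)^2 + (-5.8 - 0.7051)^2)
= sqrt(0.0245 + 42.3166)
= 6.507 m


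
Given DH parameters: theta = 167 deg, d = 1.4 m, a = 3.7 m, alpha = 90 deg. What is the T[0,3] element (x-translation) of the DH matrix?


T[0,3] = a * cos(theta)
= 3.7 * cos(167 deg)
= 3.7 * -0.9744
= -3.6052


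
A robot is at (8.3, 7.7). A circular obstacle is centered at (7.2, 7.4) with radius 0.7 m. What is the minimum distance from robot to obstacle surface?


center_dist = sqrt((8.3-7.2)^2 + (7.7-7.4)^2)
= sqrt(1.21 + 0.09)
= 1.1402
min_dist = center_dist - radius = 1.1402 - 0.7 = 0.4402 m


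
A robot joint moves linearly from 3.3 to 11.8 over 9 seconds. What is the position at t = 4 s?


s = t/T = 4/9 = 0.4444
p(t) = p0 + (pf-p0)*s
= 3.3 + (11.8 - 3.3) * 0.4444
= 7.0778


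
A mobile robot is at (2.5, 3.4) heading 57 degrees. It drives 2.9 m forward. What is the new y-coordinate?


y_new = y0 + d*sin(theta)
= 3.4 + 2.9*sin(57)
= 3.4 + 2.4321
= 5.8321


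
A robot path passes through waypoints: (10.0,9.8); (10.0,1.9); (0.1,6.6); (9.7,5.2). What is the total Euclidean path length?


Segment lengths:
  seg1 = sqrt((0.0)^2 + (-7.9)^2) = 7.9
  seg2 = sqrt((-9.9)^2 + (4.7)^2) = 10.959
  seg3 = sqrt((9.6)^2 + (-1.4)^2) = 9.7015
Total = 28.5606


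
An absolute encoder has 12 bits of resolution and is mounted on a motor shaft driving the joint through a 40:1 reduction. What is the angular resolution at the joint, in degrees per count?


counts = 2^12 = 4096
effective counts at joint = 4096 * 40 = 163840
resolution = 360 / 163840
= 0.0022 deg/count


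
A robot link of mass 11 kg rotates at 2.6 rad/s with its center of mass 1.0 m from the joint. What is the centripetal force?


F = m * omega^2 * r
= 11 * 2.6^2 * 1.0
= 11 * 6.76 * 1.0
= 74.36 N


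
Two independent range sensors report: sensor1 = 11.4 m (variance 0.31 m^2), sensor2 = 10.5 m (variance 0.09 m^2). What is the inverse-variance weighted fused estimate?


w1 = (1/var1) / (1/var1 + 1/var2)
   = 3.2258 / (3.2258 + 11.1111) = 0.225
w2 = 1 - w1 = 0.775
fused = w1*s1 + w2*s2 = 2.565 + 8.1375
= 10.7025 m


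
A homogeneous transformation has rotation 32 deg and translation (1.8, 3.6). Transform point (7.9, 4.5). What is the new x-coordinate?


x' = cos(theta)*px - sin(theta)*py + tx
= 0.848*7.9 - 0.5299*4.5 + 1.8
= 6.1149


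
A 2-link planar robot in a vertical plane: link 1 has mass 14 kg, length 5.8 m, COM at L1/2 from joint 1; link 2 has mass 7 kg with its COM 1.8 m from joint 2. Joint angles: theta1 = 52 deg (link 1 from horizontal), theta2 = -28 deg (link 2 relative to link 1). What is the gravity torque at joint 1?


Horizontal distance from joint 1 to link-1 COM:
  x_c1 = (L1/2)*cos(t1) = 2.9 * 0.6157 = 1.7854 m
Horizontal distance from joint 1 to link-2 COM:
  x_c2 = L1*cos(t1) + Lc2*cos(t1+t2)
       = 5.8*0.6157 + 1.8*0.9135 = 5.2152 m
tau1 = m1*g*x_c1 + m2*g*x_c2
     = 14*9.81*1.7854 + 7*9.81*5.2152
     = 245.2093 + 358.129
     = 603.3384 Nm
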